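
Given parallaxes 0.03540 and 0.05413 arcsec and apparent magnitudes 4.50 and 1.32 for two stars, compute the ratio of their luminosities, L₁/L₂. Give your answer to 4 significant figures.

L₁/L₂ = 0.1250

d₁ = 1/p₁ = 1/0.03540″ = 28.249 pc; d₂ = 1/p₂ = 1/0.05413″ = 18.474 pc.
M₁ = m₁ − 5 log₁₀ d₁ + 5 = 4.50 − 7.2550 + 5 = 2.2450.
M₂ = 1.32 − 6.3328 + 5 = -0.0128.
L₁/L₂ = 10^(0.4(M₂ − M₁)) = 10^(0.4 × (-2.2578)) = 10^(-0.90312) = 0.12499.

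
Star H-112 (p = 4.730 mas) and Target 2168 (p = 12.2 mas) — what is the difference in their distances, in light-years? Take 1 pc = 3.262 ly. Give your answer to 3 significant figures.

d_A = 1/0.004730″ = 211.42 pc; d_B = 1/0.01220″ = 81.967 pc.
|d_B − d_A| = |81.967 − 211.42| = 129.45 pc = 129.45 × 3.262 ly = 422.27 ly.

422 ly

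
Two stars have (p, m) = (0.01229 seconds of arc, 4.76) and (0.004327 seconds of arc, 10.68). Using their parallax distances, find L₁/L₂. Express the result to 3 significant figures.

d₁ = 1/p₁ = 1/0.01229″ = 81.367 pc; d₂ = 1/p₂ = 1/0.004327″ = 231.11 pc.
M₁ = m₁ − 5 log₁₀ d₁ + 5 = 4.76 − 9.5522 + 5 = 0.2078.
M₂ = 10.68 − 11.8191 + 5 = 3.8609.
L₁/L₂ = 10^(0.4(M₂ − M₁)) = 10^(0.4 × 3.6531) = 10^1.46124 = 28.923.

L₁/L₂ = 28.9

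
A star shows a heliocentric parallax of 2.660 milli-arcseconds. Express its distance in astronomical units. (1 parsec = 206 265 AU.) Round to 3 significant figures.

p = 2.660 milli-arcseconds = 0.002660 arcsec.
d = 1/p = 1/0.002660 = 375.94 pc.
In AU: 375.94 × 206265 = 7.7543 × 10^7 AU.

7.75 × 10^7 AU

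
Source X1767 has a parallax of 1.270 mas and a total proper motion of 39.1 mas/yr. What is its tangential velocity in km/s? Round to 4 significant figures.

d = 1/p = 1/0.001270″ = 787.4 pc.
μ = 39.1 mas/yr = 0.0391 ″/yr.
v_t = 4.74 × μ × d = 4.74 × 0.0391 × 787.4 = 145.93 km/s.

145.9 km/s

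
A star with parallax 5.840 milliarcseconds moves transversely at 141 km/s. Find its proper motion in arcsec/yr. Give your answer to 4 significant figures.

d = 1/p = 1/0.005840″ = 171.23 pc.
μ = v_t / (4.74 d) = 141 / (4.74 × 171.23) = 141 / 811.63 = 0.17372 ″/yr.

0.1737 arcsec/yr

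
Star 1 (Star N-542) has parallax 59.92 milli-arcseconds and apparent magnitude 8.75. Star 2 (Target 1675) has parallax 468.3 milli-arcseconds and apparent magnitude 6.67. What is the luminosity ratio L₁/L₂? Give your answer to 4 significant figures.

d₁ = 1/p₁ = 1/0.05992″ = 16.689 pc; d₂ = 1/p₂ = 1/0.4683″ = 2.1354 pc.
M₁ = m₁ − 5 log₁₀ d₁ + 5 = 8.75 − 6.1122 + 5 = 7.6378.
M₂ = 6.67 − 1.6474 + 5 = 10.0226.
L₁/L₂ = 10^(0.4(M₂ − M₁)) = 10^(0.4 × 2.3848) = 10^0.95392 = 8.9933.

L₁/L₂ = 8.993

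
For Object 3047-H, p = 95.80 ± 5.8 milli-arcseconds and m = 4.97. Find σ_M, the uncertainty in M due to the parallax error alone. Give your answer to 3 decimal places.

σ_M = 0.131 mag

M = m − 5 log₁₀ d + 5 = m + 5 log₁₀ p + 5, so ∂M/∂p = 5/(p ln 10).
σ_M = (5/ln 10) · (σ_p/p) = 2.1715 × 5.8/95.80 = 2.1715 × 0.060543 = 0.13147.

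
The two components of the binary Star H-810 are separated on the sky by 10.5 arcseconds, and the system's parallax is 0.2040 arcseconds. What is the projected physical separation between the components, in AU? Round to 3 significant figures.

51.5 AU

d = 1/p = 1/0.2040″ = 4.902 pc.
At distance d (pc), an angle of θ arcsec spans θ·d AU: s = 10.5 × 4.902 = 51.471 AU.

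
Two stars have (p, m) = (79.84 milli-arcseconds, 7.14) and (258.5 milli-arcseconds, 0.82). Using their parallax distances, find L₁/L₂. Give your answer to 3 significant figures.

L₁/L₂ = 0.0311

d₁ = 1/p₁ = 1/0.07984″ = 12.525 pc; d₂ = 1/p₂ = 1/0.2585″ = 3.8685 pc.
M₁ = m₁ − 5 log₁₀ d₁ + 5 = 7.14 − 5.4889 + 5 = 6.6511.
M₂ = 0.82 − 2.9377 + 5 = 2.8823.
L₁/L₂ = 10^(0.4(M₂ − M₁)) = 10^(0.4 × (-3.7688)) = 10^(-1.50752) = 0.03108.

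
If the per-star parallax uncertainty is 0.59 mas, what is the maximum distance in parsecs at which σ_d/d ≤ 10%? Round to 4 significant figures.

σ_d/d = σ_p/p, so the condition is σ_p/p ≤ 0.10, i.e. p ≥ σ_p/0.10.
p_min = 0.59/0.10 = 5.9 mas = 0.0059 arcsec.
d_max = 1/p_min = 1/0.0059 = 169.49 pc.

169.5 pc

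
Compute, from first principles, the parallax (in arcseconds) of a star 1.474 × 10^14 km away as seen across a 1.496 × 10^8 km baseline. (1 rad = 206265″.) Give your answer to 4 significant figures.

0.2093 arcsec

θ ≈ B/d = (1.496 × 10^8) / (1.474 × 10^14) = 1.0149 × 10^-6 rad.
In arcseconds: 1.0149 × 10^-6 × 206265 = 0.20934″.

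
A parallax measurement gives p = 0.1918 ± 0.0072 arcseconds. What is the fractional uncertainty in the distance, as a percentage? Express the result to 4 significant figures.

For d = 1/p, |σ_d/d| = |σ_p/p|.
σ_p/p = 0.0072 / 0.1918 = 0.037539 = 3.7539%.

3.754%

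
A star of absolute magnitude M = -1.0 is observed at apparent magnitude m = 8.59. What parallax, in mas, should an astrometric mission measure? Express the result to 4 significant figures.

m − M = 8.59 − (-1.0) = 9.59.
d = 10^((m−M)/5 + 1) = 10^2.918 = 827.94 pc.
p = 1/d = 1/827.94 = 0.0012078 arcsec = 1.2078 mas.

1.208 mas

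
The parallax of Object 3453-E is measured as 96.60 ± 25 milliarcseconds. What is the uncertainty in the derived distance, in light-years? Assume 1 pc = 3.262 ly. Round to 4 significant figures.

d = 1/p, so σ_d = σ_p / p².
σ_d = 0.0250 / (0.09660)² = 0.0250 / 0.0093316 = 2.6791 pc = 2.6791 × 3.262 ly = 8.7392 ly.

8.739 ly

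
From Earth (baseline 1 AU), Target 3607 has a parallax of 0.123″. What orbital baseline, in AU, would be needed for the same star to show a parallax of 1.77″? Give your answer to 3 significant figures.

Parallax scales linearly with baseline: p ∝ B, so B = p_target / p_Earth × 1 AU.
B = 1.77 / 0.123 = 14.39 AU.

14.4 AU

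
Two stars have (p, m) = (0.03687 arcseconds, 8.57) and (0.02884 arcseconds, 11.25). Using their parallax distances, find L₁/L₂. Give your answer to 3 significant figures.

L₁/L₂ = 7.22

d₁ = 1/p₁ = 1/0.03687″ = 27.122 pc; d₂ = 1/p₂ = 1/0.02884″ = 34.674 pc.
M₁ = m₁ − 5 log₁₀ d₁ + 5 = 8.57 − 7.1666 + 5 = 6.4034.
M₂ = 11.25 − 7.7000 + 5 = 8.5500.
L₁/L₂ = 10^(0.4(M₂ − M₁)) = 10^(0.4 × 2.1466) = 10^0.85864 = 7.2217.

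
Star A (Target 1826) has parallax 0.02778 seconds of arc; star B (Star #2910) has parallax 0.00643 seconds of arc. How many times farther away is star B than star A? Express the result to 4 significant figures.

Since d = 1/p, d_B/d_A = p_A/p_B.
= 0.02778 / 0.00643 = 4.3204.

4.320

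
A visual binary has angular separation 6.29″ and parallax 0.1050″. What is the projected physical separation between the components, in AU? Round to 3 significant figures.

59.9 AU

d = 1/p = 1/0.1050″ = 9.5238 pc.
At distance d (pc), an angle of θ arcsec spans θ·d AU: s = 6.29 × 9.5238 = 59.905 AU.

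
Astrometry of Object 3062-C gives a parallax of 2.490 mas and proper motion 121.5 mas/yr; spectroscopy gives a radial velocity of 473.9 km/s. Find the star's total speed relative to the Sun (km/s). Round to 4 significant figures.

d = 1/p = 1/0.002490″ = 401.61 pc.
μ = 121.5 mas/yr = 0.1215 ″/yr.
v_t = 4.740 μ d = 4.740 × 0.1215 × 401.61 = 231.29 km/s.
v = √(v_r² + v_t²) = √(473.9² + 231.29²) = √278076 = 527.33 km/s.

527.3 km/s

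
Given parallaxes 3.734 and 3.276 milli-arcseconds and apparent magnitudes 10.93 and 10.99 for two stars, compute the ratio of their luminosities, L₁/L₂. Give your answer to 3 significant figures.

L₁/L₂ = 0.813

d₁ = 1/p₁ = 1/0.003734″ = 267.81 pc; d₂ = 1/p₂ = 1/0.003276″ = 305.25 pc.
M₁ = m₁ − 5 log₁₀ d₁ + 5 = 10.93 − 12.1391 + 5 = 3.7909.
M₂ = 10.99 − 12.4233 + 5 = 3.5667.
L₁/L₂ = 10^(0.4(M₂ − M₁)) = 10^(0.4 × (-0.2242)) = 10^(-0.08968) = 0.81343.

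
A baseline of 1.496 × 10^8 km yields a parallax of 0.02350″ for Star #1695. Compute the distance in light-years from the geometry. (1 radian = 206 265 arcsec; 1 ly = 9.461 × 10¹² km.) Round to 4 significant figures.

θ = 0.02350″ = 0.02350/206265 = 1.1393 × 10^-7 rad.
d = B/θ = (1.496 × 10^8) / (1.1393 × 10^-7) = 1.3131 × 10^15 km = (1.3131 × 10^15) / (9.461 × 10^12) ly = 138.79 ly.

138.8 ly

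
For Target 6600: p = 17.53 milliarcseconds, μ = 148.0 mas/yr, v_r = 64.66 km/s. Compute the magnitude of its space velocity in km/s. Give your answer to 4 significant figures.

d = 1/p = 1/0.01753″ = 57.045 pc.
μ = 148.0 mas/yr = 0.1480 ″/yr.
v_t = 4.740 μ d = 4.740 × 0.1480 × 57.045 = 40.018 km/s.
v = √(v_r² + v_t²) = √(64.66² + 40.018²) = √5782.36 = 76.042 km/s.

76.04 km/s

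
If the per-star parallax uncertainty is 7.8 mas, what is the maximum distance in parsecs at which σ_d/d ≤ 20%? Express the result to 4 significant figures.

25.64 pc

σ_d/d = σ_p/p, so the condition is σ_p/p ≤ 0.20, i.e. p ≥ σ_p/0.20.
p_min = 7.8/0.20 = 39 mas = 0.039 arcsec.
d_max = 1/p_min = 1/0.039 = 25.641 pc.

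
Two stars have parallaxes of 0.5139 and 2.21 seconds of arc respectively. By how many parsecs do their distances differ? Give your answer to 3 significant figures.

1.49 pc

d_A = 1/0.5139″ = 1.9459 pc; d_B = 1/2.210″ = 0.45249 pc.
|d_B − d_A| = |0.45249 − 1.9459| = 1.4934 pc.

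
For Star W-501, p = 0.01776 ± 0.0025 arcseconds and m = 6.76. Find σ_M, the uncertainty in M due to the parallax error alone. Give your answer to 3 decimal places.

σ_M = 0.306 mag

M = m − 5 log₁₀ d + 5 = m + 5 log₁₀ p + 5, so ∂M/∂p = 5/(p ln 10).
σ_M = (5/ln 10) · (σ_p/p) = 2.1715 × 0.0025/0.01776 = 2.1715 × 0.14077 = 0.30568.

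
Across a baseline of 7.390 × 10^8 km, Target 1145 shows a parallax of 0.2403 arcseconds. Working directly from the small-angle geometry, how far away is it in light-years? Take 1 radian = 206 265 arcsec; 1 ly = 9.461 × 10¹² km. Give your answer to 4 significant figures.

67.05 ly

θ = 0.2403″ = 0.2403/206265 = 1.1650 × 10^-6 rad.
d = B/θ = (7.390 × 10^8) / (1.1650 × 10^-6) = 6.3433 × 10^14 km = (6.3433 × 10^14) / (9.461 × 10^12) ly = 67.047 ly.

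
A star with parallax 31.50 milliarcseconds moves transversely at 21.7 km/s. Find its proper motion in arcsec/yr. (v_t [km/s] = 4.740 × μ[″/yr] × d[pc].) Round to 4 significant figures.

d = 1/p = 1/0.03150″ = 31.746 pc.
μ = v_t / (4.74 d) = 21.7 / (4.74 × 31.746) = 21.7 / 150.48 = 0.14421 ″/yr.

0.1442 arcsec/yr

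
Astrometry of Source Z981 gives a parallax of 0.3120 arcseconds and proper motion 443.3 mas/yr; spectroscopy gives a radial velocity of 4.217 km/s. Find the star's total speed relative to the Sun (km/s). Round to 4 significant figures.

d = 1/p = 1/0.3120″ = 3.2051 pc.
μ = 443.3 mas/yr = 0.4433 ″/yr.
v_t = 4.740 μ d = 4.740 × 0.4433 × 3.2051 = 6.7347 km/s.
v = √(v_r² + v_t²) = √(4.217² + 6.7347²) = √63.1393 = 7.946 km/s.

7.946 km/s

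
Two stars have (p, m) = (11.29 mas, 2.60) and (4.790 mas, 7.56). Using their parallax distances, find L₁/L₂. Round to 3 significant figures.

L₁/L₂ = 17.3

d₁ = 1/p₁ = 1/0.01129″ = 88.574 pc; d₂ = 1/p₂ = 1/0.004790″ = 208.77 pc.
M₁ = m₁ − 5 log₁₀ d₁ + 5 = 2.60 − 9.7365 + 5 = -2.1365.
M₂ = 7.56 − 11.5983 + 5 = 0.9617.
L₁/L₂ = 10^(0.4(M₂ − M₁)) = 10^(0.4 × 3.0982) = 10^1.23928 = 17.349.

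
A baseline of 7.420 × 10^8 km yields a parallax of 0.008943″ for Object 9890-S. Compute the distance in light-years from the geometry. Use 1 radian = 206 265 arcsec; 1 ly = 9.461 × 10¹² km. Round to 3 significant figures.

1810 ly

θ = 0.008943″ = 0.008943/206265 = 4.3357 × 10^-8 rad.
d = B/θ = (7.420 × 10^8) / (4.3357 × 10^-8) = 1.7114 × 10^16 km = (1.7114 × 10^16) / (9.461 × 10^12) ly = 1808.9 ly.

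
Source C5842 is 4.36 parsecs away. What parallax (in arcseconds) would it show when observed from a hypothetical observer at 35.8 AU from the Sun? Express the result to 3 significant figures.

8.21 arcsec

p (arcsec) = B (AU) / d (pc).
p = 35.8 / 4.36 = 8.211 arcsec.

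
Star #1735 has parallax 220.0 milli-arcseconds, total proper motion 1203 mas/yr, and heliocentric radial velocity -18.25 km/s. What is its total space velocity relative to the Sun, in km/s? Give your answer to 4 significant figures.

d = 1/p = 1/0.2200″ = 4.5455 pc.
μ = 1203 mas/yr = 1.203 ″/yr.
v_t = 4.740 μ d = 4.740 × 1.203 × 4.5455 = 25.919 km/s.
v = √(v_r² + v_t²) = √((-18.25)² + 25.919²) = √1004.86 = 31.7 km/s.

31.70 km/s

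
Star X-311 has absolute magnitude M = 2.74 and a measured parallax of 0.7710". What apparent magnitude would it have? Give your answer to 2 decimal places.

m = -1.70

d = 1/p = 1/0.7710″ = 1.297 pc.
m − M = 5 log₁₀ d − 5 = 5 log₁₀(1.297) − 5 = 0.5647 − 5 = -4.4353.
m = M + (m − M) = 2.74 + (-4.4353) = -1.70.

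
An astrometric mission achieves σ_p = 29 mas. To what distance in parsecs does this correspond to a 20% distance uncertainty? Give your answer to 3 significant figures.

6.90 pc

σ_d/d = σ_p/p, so the condition is σ_p/p ≤ 0.20, i.e. p ≥ σ_p/0.20.
p_min = 29/0.20 = 145 mas = 0.145 arcsec.
d_max = 1/p_min = 1/0.145 = 6.8966 pc.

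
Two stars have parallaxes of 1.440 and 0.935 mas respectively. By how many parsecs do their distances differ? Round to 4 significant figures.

d_A = 1/0.001440″ = 694.44 pc; d_B = 1/0.0009350″ = 1069.5 pc.
|d_B − d_A| = |1069.5 − 694.44| = 375.06 pc.

375.1 pc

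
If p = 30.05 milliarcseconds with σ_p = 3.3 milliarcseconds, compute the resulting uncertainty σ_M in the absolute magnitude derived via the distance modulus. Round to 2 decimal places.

M = m − 5 log₁₀ d + 5 = m + 5 log₁₀ p + 5, so ∂M/∂p = 5/(p ln 10).
σ_M = (5/ln 10) · (σ_p/p) = 2.1715 × 3.3/30.05 = 2.1715 × 0.10982 = 0.23847.

σ_M = 0.24 mag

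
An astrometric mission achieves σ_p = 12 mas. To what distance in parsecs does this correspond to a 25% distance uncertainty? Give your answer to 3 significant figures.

20.8 pc

σ_d/d = σ_p/p, so the condition is σ_p/p ≤ 0.25, i.e. p ≥ σ_p/0.25.
p_min = 12/0.25 = 48 mas = 0.048 arcsec.
d_max = 1/p_min = 1/0.048 = 20.833 pc.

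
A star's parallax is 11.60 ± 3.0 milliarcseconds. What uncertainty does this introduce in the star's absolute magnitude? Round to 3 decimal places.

σ_M = 0.562 mag

M = m − 5 log₁₀ d + 5 = m + 5 log₁₀ p + 5, so ∂M/∂p = 5/(p ln 10).
σ_M = (5/ln 10) · (σ_p/p) = 2.1715 × 3.0/11.60 = 2.1715 × 0.25862 = 0.56159.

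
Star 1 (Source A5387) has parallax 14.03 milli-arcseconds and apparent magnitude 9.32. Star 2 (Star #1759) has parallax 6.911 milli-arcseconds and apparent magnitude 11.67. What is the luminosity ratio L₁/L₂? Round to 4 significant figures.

d₁ = 1/p₁ = 1/0.01403″ = 71.276 pc; d₂ = 1/p₂ = 1/0.006911″ = 144.7 pc.
M₁ = m₁ − 5 log₁₀ d₁ + 5 = 9.32 − 9.2647 + 5 = 5.0553.
M₂ = 11.67 − 10.8023 + 5 = 5.8677.
L₁/L₂ = 10^(0.4(M₂ − M₁)) = 10^(0.4 × 0.8124) = 10^0.32496 = 2.1133.

L₁/L₂ = 2.113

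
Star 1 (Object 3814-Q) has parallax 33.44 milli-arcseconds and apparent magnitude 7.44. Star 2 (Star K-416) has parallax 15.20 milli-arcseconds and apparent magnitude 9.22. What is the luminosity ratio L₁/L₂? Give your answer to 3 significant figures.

d₁ = 1/p₁ = 1/0.03344″ = 29.904 pc; d₂ = 1/p₂ = 1/0.01520″ = 65.789 pc.
M₁ = m₁ − 5 log₁₀ d₁ + 5 = 7.44 − 7.3786 + 5 = 5.0614.
M₂ = 9.22 − 9.0908 + 5 = 5.1292.
L₁/L₂ = 10^(0.4(M₂ − M₁)) = 10^(0.4 × 0.0678) = 10^0.02712 = 1.0644.

L₁/L₂ = 1.06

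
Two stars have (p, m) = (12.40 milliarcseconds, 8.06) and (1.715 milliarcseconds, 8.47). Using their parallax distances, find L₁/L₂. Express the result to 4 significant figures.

d₁ = 1/p₁ = 1/0.01240″ = 80.645 pc; d₂ = 1/p₂ = 1/0.001715″ = 583.09 pc.
M₁ = m₁ − 5 log₁₀ d₁ + 5 = 8.06 − 9.5329 + 5 = 3.5271.
M₂ = 8.47 − 13.8287 + 5 = -0.3587.
L₁/L₂ = 10^(0.4(M₂ − M₁)) = 10^(0.4 × (-3.8858)) = 10^(-1.55432) = 0.027905.

L₁/L₂ = 0.02791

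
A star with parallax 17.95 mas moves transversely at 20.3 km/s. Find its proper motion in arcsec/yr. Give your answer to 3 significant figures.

d = 1/p = 1/0.01795″ = 55.71 pc.
μ = v_t / (4.74 d) = 20.3 / (4.74 × 55.71) = 20.3 / 264.07 = 0.076874 ″/yr.

0.0769 arcsec/yr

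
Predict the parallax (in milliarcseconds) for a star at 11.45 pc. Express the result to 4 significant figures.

87.34 mas

p = 1/d = 1/11.45 = 0.087336 arcsec.
= 0.087336 × 1000 = 87.336 mas.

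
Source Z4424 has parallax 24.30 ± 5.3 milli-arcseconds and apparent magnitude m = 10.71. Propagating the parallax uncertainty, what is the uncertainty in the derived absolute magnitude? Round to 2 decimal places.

M = m − 5 log₁₀ d + 5 = m + 5 log₁₀ p + 5, so ∂M/∂p = 5/(p ln 10).
σ_M = (5/ln 10) · (σ_p/p) = 2.1715 × 5.3/24.30 = 2.1715 × 0.21811 = 0.47363.

σ_M = 0.47 mag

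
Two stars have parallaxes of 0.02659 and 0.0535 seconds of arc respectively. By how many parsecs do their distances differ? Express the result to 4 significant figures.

d_A = 1/0.02659″ = 37.608 pc; d_B = 1/0.05350″ = 18.692 pc.
|d_B − d_A| = |18.692 − 37.608| = 18.916 pc.

18.92 pc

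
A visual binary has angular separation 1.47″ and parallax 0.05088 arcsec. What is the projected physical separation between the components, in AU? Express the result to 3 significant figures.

28.9 AU

d = 1/p = 1/0.05088″ = 19.654 pc.
At distance d (pc), an angle of θ arcsec spans θ·d AU: s = 1.47 × 19.654 = 28.891 AU.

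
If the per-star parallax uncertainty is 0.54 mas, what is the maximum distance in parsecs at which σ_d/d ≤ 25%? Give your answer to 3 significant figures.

463 pc

σ_d/d = σ_p/p, so the condition is σ_p/p ≤ 0.25, i.e. p ≥ σ_p/0.25.
p_min = 0.54/0.25 = 2.16 mas = 0.00216 arcsec.
d_max = 1/p_min = 1/0.00216 = 462.96 pc.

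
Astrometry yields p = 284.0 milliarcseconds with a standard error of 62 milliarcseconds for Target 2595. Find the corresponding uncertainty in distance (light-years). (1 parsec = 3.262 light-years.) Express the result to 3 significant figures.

2.51 ly

d = 1/p, so σ_d = σ_p / p².
σ_d = 0.0620 / (0.2840)² = 0.0620 / 0.080656 = 0.7687 pc = 0.7687 × 3.262 ly = 2.5075 ly.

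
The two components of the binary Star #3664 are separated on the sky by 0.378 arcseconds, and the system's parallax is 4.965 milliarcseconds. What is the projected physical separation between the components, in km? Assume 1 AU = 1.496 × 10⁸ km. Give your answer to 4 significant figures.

1.139 × 10^10 km

d = 1/p = 1/0.004965″ = 201.41 pc.
At distance d (pc), an angle of θ arcsec spans θ·d AU: s = 0.378 × 201.41 = 76.133 AU.
= 76.133 × 1.496 × 10⁸ km = 1.1389 × 10^10 km.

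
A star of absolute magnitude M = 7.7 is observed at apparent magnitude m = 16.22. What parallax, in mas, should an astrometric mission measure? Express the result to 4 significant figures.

m − M = 16.22 − 7.7 = 8.52.
d = 10^((m−M)/5 + 1) = 10^2.704 = 505.82 pc.
p = 1/d = 1/505.82 = 0.001977 arcsec = 1.977 mas.

1.977 mas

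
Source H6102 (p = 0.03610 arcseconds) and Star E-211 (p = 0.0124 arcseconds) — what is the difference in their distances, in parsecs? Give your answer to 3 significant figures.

52.9 pc

d_A = 1/0.03610″ = 27.701 pc; d_B = 1/0.01240″ = 80.645 pc.
|d_B − d_A| = |80.645 − 27.701| = 52.944 pc.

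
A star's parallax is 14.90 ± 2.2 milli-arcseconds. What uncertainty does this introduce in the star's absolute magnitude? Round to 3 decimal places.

σ_M = 0.321 mag

M = m − 5 log₁₀ d + 5 = m + 5 log₁₀ p + 5, so ∂M/∂p = 5/(p ln 10).
σ_M = (5/ln 10) · (σ_p/p) = 2.1715 × 2.2/14.90 = 2.1715 × 0.14765 = 0.32062.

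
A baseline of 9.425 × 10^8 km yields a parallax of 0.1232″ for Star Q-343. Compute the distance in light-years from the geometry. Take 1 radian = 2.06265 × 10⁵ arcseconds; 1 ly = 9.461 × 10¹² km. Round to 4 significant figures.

166.8 ly

θ = 0.1232″ = 0.1232/206265 = 5.9729 × 10^-7 rad.
d = B/θ = (9.425 × 10^8) / (5.9729 × 10^-7) = 1.5780 × 10^15 km = (1.5780 × 10^15) / (9.461 × 10^12) ly = 166.79 ly.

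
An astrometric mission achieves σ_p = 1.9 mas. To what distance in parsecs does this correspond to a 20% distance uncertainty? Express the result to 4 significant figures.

σ_d/d = σ_p/p, so the condition is σ_p/p ≤ 0.20, i.e. p ≥ σ_p/0.20.
p_min = 1.9/0.20 = 9.5 mas = 0.0095 arcsec.
d_max = 1/p_min = 1/0.0095 = 105.26 pc.

105.3 pc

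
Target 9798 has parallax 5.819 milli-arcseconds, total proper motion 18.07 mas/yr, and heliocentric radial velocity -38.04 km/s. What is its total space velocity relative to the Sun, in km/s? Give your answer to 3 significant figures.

40.8 km/s

d = 1/p = 1/0.005819″ = 171.85 pc.
μ = 18.07 mas/yr = 0.01807 ″/yr.
v_t = 4.740 μ d = 4.740 × 0.01807 × 171.85 = 14.719 km/s.
v = √(v_r² + v_t²) = √((-38.04)² + 14.719²) = √1663.69 = 40.788 km/s.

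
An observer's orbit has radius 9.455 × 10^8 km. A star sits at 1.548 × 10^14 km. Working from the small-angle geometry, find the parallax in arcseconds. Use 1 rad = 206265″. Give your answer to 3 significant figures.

θ ≈ B/d = (9.455 × 10^8) / (1.548 × 10^14) = 6.1079 × 10^-6 rad.
In arcseconds: 6.1079 × 10^-6 × 206265 = 1.2598″.

1.26 arcsec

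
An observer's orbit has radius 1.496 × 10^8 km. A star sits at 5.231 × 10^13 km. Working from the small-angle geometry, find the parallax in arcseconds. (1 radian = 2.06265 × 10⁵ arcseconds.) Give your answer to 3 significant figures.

0.590 arcsec

θ ≈ B/d = (1.496 × 10^8) / (5.231 × 10^13) = 2.8599 × 10^-6 rad.
In arcseconds: 2.8599 × 10^-6 × 206265 = 0.5899″.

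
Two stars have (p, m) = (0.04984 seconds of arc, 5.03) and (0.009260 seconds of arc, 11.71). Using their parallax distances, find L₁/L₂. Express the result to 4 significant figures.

d₁ = 1/p₁ = 1/0.04984″ = 20.064 pc; d₂ = 1/p₂ = 1/0.009260″ = 107.99 pc.
M₁ = m₁ − 5 log₁₀ d₁ + 5 = 5.03 − 6.5121 + 5 = 3.5179.
M₂ = 11.71 − 10.1669 + 5 = 6.5431.
L₁/L₂ = 10^(0.4(M₂ − M₁)) = 10^(0.4 × 3.0252) = 10^1.21008 = 16.221.

L₁/L₂ = 16.22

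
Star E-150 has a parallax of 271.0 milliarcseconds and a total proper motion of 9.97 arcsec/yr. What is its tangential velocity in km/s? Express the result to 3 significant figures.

174 km/s

d = 1/p = 1/0.2710″ = 3.69 pc.
v_t = 4.74 × μ × d = 4.74 × 9.97 × 3.69 = 174.38 km/s.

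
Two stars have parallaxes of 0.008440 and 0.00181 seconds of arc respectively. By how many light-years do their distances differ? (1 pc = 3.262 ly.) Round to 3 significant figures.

d_A = 1/0.008440″ = 118.48 pc; d_B = 1/0.001810″ = 552.49 pc.
|d_B − d_A| = |552.49 − 118.48| = 434.01 pc = 434.01 × 3.262 ly = 1415.7 ly.

1420 ly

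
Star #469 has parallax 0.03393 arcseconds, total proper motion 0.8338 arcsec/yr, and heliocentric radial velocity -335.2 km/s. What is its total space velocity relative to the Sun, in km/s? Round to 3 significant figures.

355 km/s

d = 1/p = 1/0.03393″ = 29.472 pc.
v_t = 4.740 μ d = 4.740 × 0.8338 × 29.472 = 116.48 km/s.
v = √(v_r² + v_t²) = √((-335.2)² + 116.48²) = √125927 = 354.86 km/s.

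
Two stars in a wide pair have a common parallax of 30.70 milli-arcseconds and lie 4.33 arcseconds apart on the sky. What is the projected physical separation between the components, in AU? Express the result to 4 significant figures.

d = 1/p = 1/0.03070″ = 32.573 pc.
At distance d (pc), an angle of θ arcsec spans θ·d AU: s = 4.33 × 32.573 = 141.04 AU.

141.0 AU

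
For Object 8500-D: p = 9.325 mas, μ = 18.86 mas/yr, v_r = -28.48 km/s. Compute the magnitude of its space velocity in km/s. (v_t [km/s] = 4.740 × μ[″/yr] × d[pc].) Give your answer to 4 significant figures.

30.05 km/s

d = 1/p = 1/0.009325″ = 107.24 pc.
μ = 18.86 mas/yr = 0.01886 ″/yr.
v_t = 4.740 μ d = 4.740 × 0.01886 × 107.24 = 9.5869 km/s.
v = √(v_r² + v_t²) = √((-28.48)² + 9.5869²) = √903.019 = 30.05 km/s.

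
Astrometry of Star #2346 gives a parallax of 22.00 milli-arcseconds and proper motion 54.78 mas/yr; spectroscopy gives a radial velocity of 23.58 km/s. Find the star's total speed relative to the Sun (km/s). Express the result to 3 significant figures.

d = 1/p = 1/0.02200″ = 45.455 pc.
μ = 54.78 mas/yr = 0.05478 ″/yr.
v_t = 4.740 μ d = 4.740 × 0.05478 × 45.455 = 11.803 km/s.
v = √(v_r² + v_t²) = √(23.58² + 11.803²) = √695.327 = 26.369 km/s.

26.4 km/s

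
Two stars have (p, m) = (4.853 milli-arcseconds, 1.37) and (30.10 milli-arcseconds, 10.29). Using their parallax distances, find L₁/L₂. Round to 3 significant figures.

d₁ = 1/p₁ = 1/0.004853″ = 206.06 pc; d₂ = 1/p₂ = 1/0.03010″ = 33.223 pc.
M₁ = m₁ − 5 log₁₀ d₁ + 5 = 1.37 − 11.5700 + 5 = -5.2000.
M₂ = 10.29 − 7.6072 + 5 = 7.6828.
L₁/L₂ = 10^(0.4(M₂ − M₁)) = 10^(0.4 × 12.8828) = 10^5.15312 = 1.4227 × 10^5.

L₁/L₂ = 142000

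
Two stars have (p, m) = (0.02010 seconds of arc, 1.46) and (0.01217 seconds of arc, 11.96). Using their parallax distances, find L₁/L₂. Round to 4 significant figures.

d₁ = 1/p₁ = 1/0.02010″ = 49.751 pc; d₂ = 1/p₂ = 1/0.01217″ = 82.169 pc.
M₁ = m₁ − 5 log₁₀ d₁ + 5 = 1.46 − 8.4840 + 5 = -2.0240.
M₂ = 11.96 − 9.5735 + 5 = 7.3865.
L₁/L₂ = 10^(0.4(M₂ − M₁)) = 10^(0.4 × 9.4105) = 10^3.76420 = 5810.3.

L₁/L₂ = 5810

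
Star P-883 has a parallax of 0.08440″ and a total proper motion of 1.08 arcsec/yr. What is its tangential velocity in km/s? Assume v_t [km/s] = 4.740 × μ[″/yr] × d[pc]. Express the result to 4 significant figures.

d = 1/p = 1/0.08440″ = 11.848 pc.
v_t = 4.74 × μ × d = 4.74 × 1.08 × 11.848 = 60.652 km/s.

60.65 km/s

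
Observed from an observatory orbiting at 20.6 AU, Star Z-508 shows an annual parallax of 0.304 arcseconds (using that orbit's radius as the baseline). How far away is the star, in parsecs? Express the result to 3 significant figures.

67.8 pc

With baseline B (in AU) and parallax p (in arcsec), d = B/p parsecs.
d = 20.6 / 0.304 = 67.763 pc.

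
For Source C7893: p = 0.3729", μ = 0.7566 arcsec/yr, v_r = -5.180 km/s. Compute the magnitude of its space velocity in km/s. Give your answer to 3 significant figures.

d = 1/p = 1/0.3729″ = 2.6817 pc.
v_t = 4.740 μ d = 4.740 × 0.7566 × 2.6817 = 9.6173 km/s.
v = √(v_r² + v_t²) = √((-5.180)² + 9.6173²) = √119.325 = 10.924 km/s.

10.9 km/s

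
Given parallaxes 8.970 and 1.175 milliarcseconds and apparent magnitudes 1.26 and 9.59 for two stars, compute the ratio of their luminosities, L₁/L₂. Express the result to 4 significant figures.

d₁ = 1/p₁ = 1/0.008970″ = 111.48 pc; d₂ = 1/p₂ = 1/0.001175″ = 851.06 pc.
M₁ = m₁ − 5 log₁₀ d₁ + 5 = 1.26 − 10.2360 + 5 = -3.9760.
M₂ = 9.59 − 14.6498 + 5 = -0.0598.
L₁/L₂ = 10^(0.4(M₂ − M₁)) = 10^(0.4 × 3.9162) = 10^1.56648 = 36.854.

L₁/L₂ = 36.85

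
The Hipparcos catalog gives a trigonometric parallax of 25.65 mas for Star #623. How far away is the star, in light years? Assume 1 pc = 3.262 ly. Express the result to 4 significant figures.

127.2 light years

p = 25.65 mas = 0.02565 arcsec.
d = 1/p = 1/0.02565 = 38.986 pc.
In light-years: 38.986 × 3.262 = 127.17 ly.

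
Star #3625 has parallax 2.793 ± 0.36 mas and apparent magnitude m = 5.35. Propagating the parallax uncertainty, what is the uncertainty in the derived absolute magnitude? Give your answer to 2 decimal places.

σ_M = 0.28 mag

M = m − 5 log₁₀ d + 5 = m + 5 log₁₀ p + 5, so ∂M/∂p = 5/(p ln 10).
σ_M = (5/ln 10) · (σ_p/p) = 2.1715 × 0.36/2.793 = 2.1715 × 0.12889 = 0.27988.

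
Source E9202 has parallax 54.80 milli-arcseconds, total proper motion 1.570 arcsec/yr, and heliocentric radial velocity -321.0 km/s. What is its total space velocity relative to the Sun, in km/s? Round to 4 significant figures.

d = 1/p = 1/0.05480″ = 18.248 pc.
v_t = 4.740 μ d = 4.740 × 1.570 × 18.248 = 135.8 km/s.
v = √(v_r² + v_t²) = √((-321.0)² + 135.8²) = √121483 = 348.54 km/s.

348.5 km/s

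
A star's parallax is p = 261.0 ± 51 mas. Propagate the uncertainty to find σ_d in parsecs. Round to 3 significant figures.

0.749 pc

d = 1/p, so σ_d = σ_p / p².
σ_d = 0.0510 / (0.2610)² = 0.0510 / 0.068121 = 0.74867 pc.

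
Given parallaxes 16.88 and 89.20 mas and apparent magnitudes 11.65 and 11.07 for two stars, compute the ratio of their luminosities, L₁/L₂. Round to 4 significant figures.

L₁/L₂ = 16.37

d₁ = 1/p₁ = 1/0.01688″ = 59.242 pc; d₂ = 1/p₂ = 1/0.08920″ = 11.211 pc.
M₁ = m₁ − 5 log₁₀ d₁ + 5 = 11.65 − 8.8631 + 5 = 7.7869.
M₂ = 11.07 − 5.2482 + 5 = 10.8218.
L₁/L₂ = 10^(0.4(M₂ − M₁)) = 10^(0.4 × 3.0349) = 10^1.21396 = 16.367.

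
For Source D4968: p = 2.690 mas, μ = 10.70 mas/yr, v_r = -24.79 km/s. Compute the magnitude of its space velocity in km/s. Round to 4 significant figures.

31.15 km/s

d = 1/p = 1/0.002690″ = 371.75 pc.
μ = 10.70 mas/yr = 0.01070 ″/yr.
v_t = 4.740 μ d = 4.740 × 0.01070 × 371.75 = 18.854 km/s.
v = √(v_r² + v_t²) = √((-24.79)² + 18.854²) = √970.017 = 31.145 km/s.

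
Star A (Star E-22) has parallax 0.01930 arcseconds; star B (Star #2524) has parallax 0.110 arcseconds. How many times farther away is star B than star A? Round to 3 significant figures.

Since d = 1/p, d_B/d_A = p_A/p_B.
= 0.01930 / 0.110 = 0.17545.

0.175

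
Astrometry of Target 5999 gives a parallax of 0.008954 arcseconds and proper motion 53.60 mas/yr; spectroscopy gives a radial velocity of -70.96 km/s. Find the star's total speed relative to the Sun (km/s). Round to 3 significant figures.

d = 1/p = 1/0.008954″ = 111.68 pc.
μ = 53.60 mas/yr = 0.05360 ″/yr.
v_t = 4.740 μ d = 4.740 × 0.05360 × 111.68 = 28.374 km/s.
v = √(v_r² + v_t²) = √((-70.96)² + 28.374²) = √5840.41 = 76.423 km/s.

76.4 km/s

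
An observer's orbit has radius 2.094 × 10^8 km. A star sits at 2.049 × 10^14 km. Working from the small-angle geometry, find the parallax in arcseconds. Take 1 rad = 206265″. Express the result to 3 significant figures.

θ ≈ B/d = (2.094 × 10^8) / (2.049 × 10^14) = 1.0220 × 10^-6 rad.
In arcseconds: 1.0220 × 10^-6 × 206265 = 0.2108″.

0.211 arcsec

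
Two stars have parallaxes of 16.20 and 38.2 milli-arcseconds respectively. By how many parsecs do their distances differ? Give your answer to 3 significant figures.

35.6 pc

d_A = 1/0.01620″ = 61.728 pc; d_B = 1/0.03820″ = 26.178 pc.
|d_B − d_A| = |26.178 − 61.728| = 35.55 pc.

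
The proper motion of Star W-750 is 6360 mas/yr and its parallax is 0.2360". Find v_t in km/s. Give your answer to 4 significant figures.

d = 1/p = 1/0.2360″ = 4.2373 pc.
μ = 6360 mas/yr = 6.36 ″/yr.
v_t = 4.74 × μ × d = 4.74 × 6.36 × 4.2373 = 127.74 km/s.

127.7 km/s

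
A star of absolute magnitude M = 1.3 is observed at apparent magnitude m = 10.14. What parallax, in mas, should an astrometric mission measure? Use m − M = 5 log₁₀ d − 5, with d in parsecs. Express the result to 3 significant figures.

m − M = 10.14 − 1.3 = 8.84.
d = 10^((m−M)/5 + 1) = 10^2.768 = 586.14 pc.
p = 1/d = 1/586.14 = 0.0017061 arcsec = 1.7061 mas.

1.71 mas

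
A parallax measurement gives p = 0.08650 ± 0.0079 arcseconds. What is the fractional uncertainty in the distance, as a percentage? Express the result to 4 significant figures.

For d = 1/p, |σ_d/d| = |σ_p/p|.
σ_p/p = 0.0079 / 0.08650 = 0.091329 = 9.1329%.

9.133%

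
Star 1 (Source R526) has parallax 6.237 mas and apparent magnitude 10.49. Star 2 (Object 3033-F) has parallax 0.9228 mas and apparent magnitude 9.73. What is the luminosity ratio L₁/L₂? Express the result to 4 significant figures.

L₁/L₂ = 0.01087

d₁ = 1/p₁ = 1/0.006237″ = 160.33 pc; d₂ = 1/p₂ = 1/0.0009228″ = 1083.7 pc.
M₁ = m₁ − 5 log₁₀ d₁ + 5 = 10.49 − 11.0251 + 5 = 4.4649.
M₂ = 9.73 − 15.1745 + 5 = -0.4445.
L₁/L₂ = 10^(0.4(M₂ − M₁)) = 10^(0.4 × (-4.9094)) = 10^(-1.96376) = 0.01087.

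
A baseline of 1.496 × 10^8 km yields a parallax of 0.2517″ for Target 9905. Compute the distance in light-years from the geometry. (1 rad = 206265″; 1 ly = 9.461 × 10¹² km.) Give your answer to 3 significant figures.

θ = 0.2517″ = 0.2517/206265 = 1.2203 × 10^-6 rad.
d = B/θ = (1.496 × 10^8) / (1.2203 × 10^-6) = 1.2259 × 10^14 km = (1.2259 × 10^14) / (9.461 × 10^12) ly = 12.957 ly.

13.0 ly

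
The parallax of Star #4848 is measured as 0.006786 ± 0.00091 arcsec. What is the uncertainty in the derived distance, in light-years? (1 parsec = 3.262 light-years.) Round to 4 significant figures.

64.46 ly

d = 1/p, so σ_d = σ_p / p².
σ_d = 0.000910 / (0.006786)² = 0.000910 / 0.00004605 = 19.761 pc = 19.761 × 3.262 ly = 64.46 ly.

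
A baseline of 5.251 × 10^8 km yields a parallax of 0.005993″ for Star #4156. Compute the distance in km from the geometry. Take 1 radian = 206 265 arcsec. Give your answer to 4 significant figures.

1.807 × 10^16 km

θ = 0.005993″ = 0.005993/206265 = 2.9055 × 10^-8 rad.
d = B/θ = (5.251 × 10^8) / (2.9055 × 10^-8) = 1.8073 × 10^16 km.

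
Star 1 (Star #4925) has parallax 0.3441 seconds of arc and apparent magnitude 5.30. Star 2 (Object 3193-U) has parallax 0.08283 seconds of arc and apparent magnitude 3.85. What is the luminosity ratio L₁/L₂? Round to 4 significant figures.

d₁ = 1/p₁ = 1/0.3441″ = 2.9061 pc; d₂ = 1/p₂ = 1/0.08283″ = 12.073 pc.
M₁ = m₁ − 5 log₁₀ d₁ + 5 = 5.30 − 2.3166 + 5 = 7.9834.
M₂ = 3.85 − 5.4091 + 5 = 3.4409.
L₁/L₂ = 10^(0.4(M₂ − M₁)) = 10^(0.4 × (-4.5425)) = 10^(-1.81700) = 0.015241.

L₁/L₂ = 0.01524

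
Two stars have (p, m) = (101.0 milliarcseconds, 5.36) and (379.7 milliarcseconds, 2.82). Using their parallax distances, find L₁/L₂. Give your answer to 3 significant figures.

d₁ = 1/p₁ = 1/0.1010″ = 9.901 pc; d₂ = 1/p₂ = 1/0.3797″ = 2.6337 pc.
M₁ = m₁ − 5 log₁₀ d₁ + 5 = 5.36 − 4.9784 + 5 = 5.3816.
M₂ = 2.82 − 2.1028 + 5 = 5.7172.
L₁/L₂ = 10^(0.4(M₂ − M₁)) = 10^(0.4 × 0.3356) = 10^0.13424 = 1.3622.

L₁/L₂ = 1.36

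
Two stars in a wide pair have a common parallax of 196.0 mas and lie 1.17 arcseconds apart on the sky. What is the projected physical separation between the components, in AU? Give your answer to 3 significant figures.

d = 1/p = 1/0.1960″ = 5.102 pc.
At distance d (pc), an angle of θ arcsec spans θ·d AU: s = 1.17 × 5.102 = 5.9693 AU.

5.97 AU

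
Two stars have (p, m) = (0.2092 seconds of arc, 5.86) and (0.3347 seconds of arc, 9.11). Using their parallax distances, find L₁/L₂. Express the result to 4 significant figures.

L₁/L₂ = 51.07

d₁ = 1/p₁ = 1/0.2092″ = 4.7801 pc; d₂ = 1/p₂ = 1/0.3347″ = 2.9878 pc.
M₁ = m₁ − 5 log₁₀ d₁ + 5 = 5.86 − 3.3972 + 5 = 7.4628.
M₂ = 9.11 − 2.3768 + 5 = 11.7332.
L₁/L₂ = 10^(0.4(M₂ − M₁)) = 10^(0.4 × 4.2704) = 10^1.70816 = 51.069.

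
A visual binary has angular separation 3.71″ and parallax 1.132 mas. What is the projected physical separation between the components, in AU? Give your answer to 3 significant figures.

3280 AU

d = 1/p = 1/0.001132″ = 883.39 pc.
At distance d (pc), an angle of θ arcsec spans θ·d AU: s = 3.71 × 883.39 = 3277.4 AU.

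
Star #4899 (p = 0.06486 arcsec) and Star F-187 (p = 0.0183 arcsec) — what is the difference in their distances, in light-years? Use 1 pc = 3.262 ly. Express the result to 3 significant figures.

128 ly

d_A = 1/0.06486″ = 15.418 pc; d_B = 1/0.01830″ = 54.645 pc.
|d_B − d_A| = |54.645 − 15.418| = 39.227 pc = 39.227 × 3.262 ly = 127.96 ly.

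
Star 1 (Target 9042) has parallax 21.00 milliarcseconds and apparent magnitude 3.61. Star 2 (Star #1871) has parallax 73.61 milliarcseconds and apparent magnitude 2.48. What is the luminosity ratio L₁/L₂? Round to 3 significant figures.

d₁ = 1/p₁ = 1/0.02100″ = 47.619 pc; d₂ = 1/p₂ = 1/0.07361″ = 13.585 pc.
M₁ = m₁ − 5 log₁₀ d₁ + 5 = 3.61 − 8.3889 + 5 = 0.2211.
M₂ = 2.48 − 5.6653 + 5 = 1.8147.
L₁/L₂ = 10^(0.4(M₂ − M₁)) = 10^(0.4 × 1.5936) = 10^0.63744 = 4.3395.

L₁/L₂ = 4.34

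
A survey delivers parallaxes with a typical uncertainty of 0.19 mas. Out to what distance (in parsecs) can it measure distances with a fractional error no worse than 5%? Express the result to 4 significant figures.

263.2 pc

σ_d/d = σ_p/p, so the condition is σ_p/p ≤ 0.05, i.e. p ≥ σ_p/0.05.
p_min = 0.19/0.05 = 3.8 mas = 0.0038 arcsec.
d_max = 1/p_min = 1/0.0038 = 263.16 pc.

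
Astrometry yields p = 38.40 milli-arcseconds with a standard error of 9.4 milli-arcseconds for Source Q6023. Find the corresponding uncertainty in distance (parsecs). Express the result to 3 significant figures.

6.37 pc

d = 1/p, so σ_d = σ_p / p².
σ_d = 0.00940 / (0.03840)² = 0.00940 / 0.0014746 = 6.3746 pc.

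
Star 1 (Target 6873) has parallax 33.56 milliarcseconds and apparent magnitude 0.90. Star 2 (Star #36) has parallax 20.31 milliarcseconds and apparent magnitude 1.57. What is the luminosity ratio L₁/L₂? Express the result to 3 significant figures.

d₁ = 1/p₁ = 1/0.03356″ = 29.797 pc; d₂ = 1/p₂ = 1/0.02031″ = 49.237 pc.
M₁ = m₁ − 5 log₁₀ d₁ + 5 = 0.90 − 7.3709 + 5 = -1.4709.
M₂ = 1.57 − 8.4615 + 5 = -1.8915.
L₁/L₂ = 10^(0.4(M₂ − M₁)) = 10^(0.4 × (-0.4206)) = 10^(-0.16824) = 0.67883.

L₁/L₂ = 0.679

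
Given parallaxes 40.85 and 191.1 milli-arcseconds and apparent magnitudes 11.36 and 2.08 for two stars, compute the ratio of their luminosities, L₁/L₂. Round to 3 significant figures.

L₁/L₂ = 0.00425

d₁ = 1/p₁ = 1/0.04085″ = 24.48 pc; d₂ = 1/p₂ = 1/0.1911″ = 5.2329 pc.
M₁ = m₁ − 5 log₁₀ d₁ + 5 = 11.36 − 6.9441 + 5 = 9.4159.
M₂ = 2.08 − 3.5937 + 5 = 3.4863.
L₁/L₂ = 10^(0.4(M₂ − M₁)) = 10^(0.4 × (-5.9296)) = 10^(-2.37184) = 0.0042478.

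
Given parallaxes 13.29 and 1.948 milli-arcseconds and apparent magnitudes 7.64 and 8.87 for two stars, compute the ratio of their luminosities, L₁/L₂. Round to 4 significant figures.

d₁ = 1/p₁ = 1/0.01329″ = 75.245 pc; d₂ = 1/p₂ = 1/0.001948″ = 513.35 pc.
M₁ = m₁ − 5 log₁₀ d₁ + 5 = 7.64 − 9.3824 + 5 = 3.2576.
M₂ = 8.87 − 13.5521 + 5 = 0.3179.
L₁/L₂ = 10^(0.4(M₂ − M₁)) = 10^(0.4 × (-2.9397)) = 10^(-1.17588) = 0.066699.

L₁/L₂ = 0.06670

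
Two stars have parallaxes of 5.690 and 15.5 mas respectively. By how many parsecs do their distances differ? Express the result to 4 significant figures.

111.2 pc

d_A = 1/0.005690″ = 175.75 pc; d_B = 1/0.01550″ = 64.516 pc.
|d_B − d_A| = |64.516 − 175.75| = 111.23 pc.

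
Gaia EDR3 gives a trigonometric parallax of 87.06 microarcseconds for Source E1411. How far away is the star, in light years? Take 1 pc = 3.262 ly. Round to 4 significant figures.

37470 light years

p = 87.06 microarcseconds = 0.00008706 arcsec.
d = 1/p = 1/0.00008706 = 11486 pc.
In light-years: 11486 × 3.262 = 37467 ly.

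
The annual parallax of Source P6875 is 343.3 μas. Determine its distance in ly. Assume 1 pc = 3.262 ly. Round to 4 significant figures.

p = 343.3 μas = 0.0003433 arcsec.
d = 1/p = 1/0.0003433 = 2912.9 pc.
In light-years: 2912.9 × 3.262 = 9501.9 ly.

9502 ly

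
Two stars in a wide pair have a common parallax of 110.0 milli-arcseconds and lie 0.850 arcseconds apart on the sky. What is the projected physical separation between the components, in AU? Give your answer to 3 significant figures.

7.73 AU

d = 1/p = 1/0.1100″ = 9.0909 pc.
At distance d (pc), an angle of θ arcsec spans θ·d AU: s = 0.850 × 9.0909 = 7.7273 AU.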